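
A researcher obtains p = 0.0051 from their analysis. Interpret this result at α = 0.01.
Since p = 0.0051 < α = 0.01, reject H₀.
There is sufficient evidence to reject the null hypothesis; the result is statistically significant at the 0.01 level.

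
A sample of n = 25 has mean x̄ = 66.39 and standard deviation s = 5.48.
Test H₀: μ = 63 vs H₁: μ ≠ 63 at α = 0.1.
One-sample t-test:
H₀: μ = 63
H₁: μ ≠ 63
df = n - 1 = 24
t = (x̄ - μ₀) / (s/√n) = (66.39 - 63) / (5.48/√25) = 3.093
p-value = 0.0050

Since p-value < α = 0.1, we reject H₀.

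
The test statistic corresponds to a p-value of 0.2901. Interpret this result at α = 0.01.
Since p = 0.2901 > α = 0.01, fail to reject H₀.
There is insufficient evidence to reject the null hypothesis; the result is not statistically significant at the 0.01 level.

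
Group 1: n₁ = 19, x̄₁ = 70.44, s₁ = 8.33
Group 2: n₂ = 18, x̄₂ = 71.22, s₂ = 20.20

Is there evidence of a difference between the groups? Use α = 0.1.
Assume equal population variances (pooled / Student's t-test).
Student's two-sample t-test (equal variances):
H₀: μ₁ = μ₂
H₁: μ₁ ≠ μ₂
df = n₁ + n₂ - 2 = 35
Pooled variance s_p² = [(n₁-1)s₁² + (n₂-1)s₂²] / (n₁ + n₂ - 2) = [(18)(8.33²) + (17)(20.20²)] / 35 = 233.8766
SE = √(s_p²(1/n₁ + 1/n₂)) = √(233.8766 × (1/19 + 1/18)) = 5.0302
t = (x̄₁ - x̄₂) / SE = (70.44 - 71.22) / 5.0302 = -0.78 / 5.0302 = -0.155
p-value = 0.8777

Since p-value > α = 0.1, we fail to reject H₀.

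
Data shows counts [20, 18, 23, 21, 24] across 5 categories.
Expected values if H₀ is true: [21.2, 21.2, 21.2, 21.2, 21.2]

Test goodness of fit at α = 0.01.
Chi-square goodness of fit test:
H₀: observed counts match expected distribution
H₁: observed counts differ from expected distribution
df = k - 1 = 4
χ² = Σ(O - E)²/E
   = (20 - 21.2)²/21.2 + (18 - 21.2)²/21.2 + (23 - 21.2)²/21.2 + (21 - 21.2)²/21.2 + (24 - 21.2)²/21.2
   = 0.068 + 0.483 + 0.153 + 0.002 + 0.370
   = 1.08
p-value = 0.8981

Since p-value > α = 0.01, we fail to reject H₀.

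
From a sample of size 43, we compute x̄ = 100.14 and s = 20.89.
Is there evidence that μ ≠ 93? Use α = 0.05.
One-sample t-test:
H₀: μ = 93
H₁: μ ≠ 93
df = n - 1 = 42
t = (x̄ - μ₀) / (s/√n) = (100.14 - 93) / (20.89/√43) = 2.241
p-value = 0.0304

Since p-value < α = 0.05, we reject H₀.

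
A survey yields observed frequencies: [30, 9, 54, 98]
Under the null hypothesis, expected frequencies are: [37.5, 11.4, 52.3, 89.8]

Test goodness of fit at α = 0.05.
Chi-square goodness of fit test:
H₀: observed counts match expected distribution
H₁: observed counts differ from expected distribution
df = k - 1 = 3
χ² = Σ(O - E)²/E
   = (30 - 37.5)²/37.5 + (9 - 11.4)²/11.4 + (54 - 52.3)²/52.3 + (98 - 89.8)²/89.8
   = 1.500 + 0.505 + 0.055 + 0.749
   = 2.81
p-value = 0.4220

Since p-value > α = 0.05, we fail to reject H₀.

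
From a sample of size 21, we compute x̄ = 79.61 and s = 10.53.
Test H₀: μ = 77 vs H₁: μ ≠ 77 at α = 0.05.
One-sample t-test:
H₀: μ = 77
H₁: μ ≠ 77
df = n - 1 = 20
t = (x̄ - μ₀) / (s/√n) = (79.61 - 77) / (10.53/√21) = 1.136
p-value = 0.2694

Since p-value > α = 0.05, we fail to reject H₀.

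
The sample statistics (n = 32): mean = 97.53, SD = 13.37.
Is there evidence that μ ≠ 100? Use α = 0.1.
One-sample t-test:
H₀: μ = 100
H₁: μ ≠ 100
df = n - 1 = 31
t = (x̄ - μ₀) / (s/√n) = (97.53 - 100) / (13.37/√32) = -1.045
p-value = 0.3041

Since p-value > α = 0.1, we fail to reject H₀.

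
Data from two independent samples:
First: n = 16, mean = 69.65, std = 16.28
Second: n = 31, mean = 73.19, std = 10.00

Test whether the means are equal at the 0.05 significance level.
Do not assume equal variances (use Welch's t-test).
Welch's two-sample t-test:
H₀: μ₁ = μ₂
H₁: μ₁ ≠ μ₂
s₁²/n₁ = 16.28²/16 = 16.5649,  s₂²/n₂ = 10.00²/31 = 3.2258
SE = √(s₁²/n₁ + s₂²/n₂) = √(16.5649 + 3.2258) = 4.4487
df (Welch-Satterthwaite) = (s₁²/n₁ + s₂²/n₂)² / [(s₁²/n₁)²/(n₁-1) + (s₂²/n₂)²/(n₂-1)] ≈ 21.01
t = (x̄₁ - x̄₂) / SE = (69.65 - 73.19) / 4.4487 = -3.54 / 4.4487 = -0.796
p-value = 0.4351

Since p-value > α = 0.05, we fail to reject H₀.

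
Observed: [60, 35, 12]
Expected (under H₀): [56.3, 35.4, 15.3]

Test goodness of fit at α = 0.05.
Chi-square goodness of fit test:
H₀: observed counts match expected distribution
H₁: observed counts differ from expected distribution
df = k - 1 = 2
χ² = Σ(O - E)²/E
   = (60 - 56.3)²/56.3 + (35 - 35.4)²/35.4 + (12 - 15.3)²/15.3
   = 0.243 + 0.005 + 0.712
   = 0.96
p-value = 0.6190

Since p-value > α = 0.05, we fail to reject H₀.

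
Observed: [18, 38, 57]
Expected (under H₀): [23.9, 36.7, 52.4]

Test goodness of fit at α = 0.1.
Chi-square goodness of fit test:
H₀: observed counts match expected distribution
H₁: observed counts differ from expected distribution
df = k - 1 = 2
χ² = Σ(O - E)²/E
   = (18 - 23.9)²/23.9 + (38 - 36.7)²/36.7 + (57 - 52.4)²/52.4
   = 1.456 + 0.046 + 0.404
   = 1.91
p-value = 0.3855

Since p-value > α = 0.1, we fail to reject H₀.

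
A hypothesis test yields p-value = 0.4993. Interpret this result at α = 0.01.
Since p = 0.4993 > α = 0.01, fail to reject H₀.
There is insufficient evidence to reject the null hypothesis; the result is not statistically significant at the 0.01 level.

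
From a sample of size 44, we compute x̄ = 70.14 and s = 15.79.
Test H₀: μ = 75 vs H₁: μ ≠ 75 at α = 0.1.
One-sample t-test:
H₀: μ = 75
H₁: μ ≠ 75
df = n - 1 = 43
t = (x̄ - μ₀) / (s/√n) = (70.14 - 75) / (15.79/√44) = -2.042
p-value = 0.0474

Since p-value < α = 0.1, we reject H₀.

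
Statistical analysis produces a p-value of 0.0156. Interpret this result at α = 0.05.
Since p = 0.0156 < α = 0.05, reject H₀.
There is sufficient evidence to reject the null hypothesis; the result is statistically significant at the 0.05 level.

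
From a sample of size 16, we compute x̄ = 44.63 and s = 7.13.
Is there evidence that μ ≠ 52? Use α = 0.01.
One-sample t-test:
H₀: μ = 52
H₁: μ ≠ 52
df = n - 1 = 15
t = (x̄ - μ₀) / (s/√n) = (44.63 - 52) / (7.13/√16) = -4.135
p-value = 0.0009

Since p-value < α = 0.01, we reject H₀.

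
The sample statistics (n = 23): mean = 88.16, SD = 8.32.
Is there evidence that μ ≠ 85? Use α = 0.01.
One-sample t-test:
H₀: μ = 85
H₁: μ ≠ 85
df = n - 1 = 22
t = (x̄ - μ₀) / (s/√n) = (88.16 - 85) / (8.32/√23) = 1.821
p-value = 0.0822

Since p-value > α = 0.01, we fail to reject H₀.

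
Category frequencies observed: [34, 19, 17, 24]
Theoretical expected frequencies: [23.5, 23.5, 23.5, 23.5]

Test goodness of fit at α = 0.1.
Chi-square goodness of fit test:
H₀: observed counts match expected distribution
H₁: observed counts differ from expected distribution
df = k - 1 = 3
χ² = Σ(O - E)²/E
   = (34 - 23.5)²/23.5 + (19 - 23.5)²/23.5 + (17 - 23.5)²/23.5 + (24 - 23.5)²/23.5
   = 4.691 + 0.862 + 1.798 + 0.011
   = 7.36
p-value = 0.0612

Since p-value < α = 0.1, we reject H₀.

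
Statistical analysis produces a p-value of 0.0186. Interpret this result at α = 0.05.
Since p = 0.0186 < α = 0.05, reject H₀.
There is sufficient evidence to reject the null hypothesis; the result is statistically significant at the 0.05 level.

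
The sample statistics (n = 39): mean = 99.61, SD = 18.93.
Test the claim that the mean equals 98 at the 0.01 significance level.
One-sample t-test:
H₀: μ = 98
H₁: μ ≠ 98
df = n - 1 = 38
t = (x̄ - μ₀) / (s/√n) = (99.61 - 98) / (18.93/√39) = 0.531
p-value = 0.5984

Since p-value > α = 0.01, we fail to reject H₀.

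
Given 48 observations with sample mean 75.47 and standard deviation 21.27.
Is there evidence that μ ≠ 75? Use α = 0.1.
One-sample t-test:
H₀: μ = 75
H₁: μ ≠ 75
df = n - 1 = 47
t = (x̄ - μ₀) / (s/√n) = (75.47 - 75) / (21.27/√48) = 0.153
p-value = 0.8790

Since p-value > α = 0.1, we fail to reject H₀.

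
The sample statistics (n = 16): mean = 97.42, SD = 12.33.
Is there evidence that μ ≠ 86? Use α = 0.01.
One-sample t-test:
H₀: μ = 86
H₁: μ ≠ 86
df = n - 1 = 15
t = (x̄ - μ₀) / (s/√n) = (97.42 - 86) / (12.33/√16) = 3.705
p-value = 0.0021

Since p-value < α = 0.01, we reject H₀.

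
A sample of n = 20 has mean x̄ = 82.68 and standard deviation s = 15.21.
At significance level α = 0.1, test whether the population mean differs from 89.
One-sample t-test:
H₀: μ = 89
H₁: μ ≠ 89
df = n - 1 = 19
t = (x̄ - μ₀) / (s/√n) = (82.68 - 89) / (15.21/√20) = -1.858
p-value = 0.0787

Since p-value < α = 0.1, we reject H₀.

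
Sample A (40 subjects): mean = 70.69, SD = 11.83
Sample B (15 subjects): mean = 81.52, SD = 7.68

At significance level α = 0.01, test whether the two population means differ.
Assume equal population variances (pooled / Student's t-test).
Student's two-sample t-test (equal variances):
H₀: μ₁ = μ₂
H₁: μ₁ ≠ μ₂
df = n₁ + n₂ - 2 = 53
Pooled variance s_p² = [(n₁-1)s₁² + (n₂-1)s₂²] / (n₁ + n₂ - 2) = [(39)(11.83²) + (14)(7.68²)] / 53 = 118.5615
SE = √(s_p²(1/n₁ + 1/n₂)) = √(118.5615 × (1/40 + 1/15)) = 3.2967
t = (x̄₁ - x̄₂) / SE = (70.69 - 81.52) / 3.2967 = -10.83 / 3.2967 = -3.285
p-value = 0.0018

Since p-value < α = 0.01, we reject H₀.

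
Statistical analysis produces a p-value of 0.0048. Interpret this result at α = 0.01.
Since p = 0.0048 < α = 0.01, reject H₀.
There is sufficient evidence to reject the null hypothesis; the result is statistically significant at the 0.01 level.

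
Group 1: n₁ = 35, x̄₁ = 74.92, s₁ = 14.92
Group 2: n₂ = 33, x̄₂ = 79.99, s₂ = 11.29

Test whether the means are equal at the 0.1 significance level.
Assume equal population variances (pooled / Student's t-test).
Student's two-sample t-test (equal variances):
H₀: μ₁ = μ₂
H₁: μ₁ ≠ μ₂
df = n₁ + n₂ - 2 = 66
Pooled variance s_p² = [(n₁-1)s₁² + (n₂-1)s₂²] / (n₁ + n₂ - 2) = [(34)(14.92²) + (32)(11.29²)] / 66 = 176.4768
SE = √(s_p²(1/n₁ + 1/n₂)) = √(176.4768 × (1/35 + 1/33)) = 3.2233
t = (x̄₁ - x̄₂) / SE = (74.92 - 79.99) / 3.2233 = -5.07 / 3.2233 = -1.573
p-value = 0.1205

Since p-value > α = 0.1, we fail to reject H₀.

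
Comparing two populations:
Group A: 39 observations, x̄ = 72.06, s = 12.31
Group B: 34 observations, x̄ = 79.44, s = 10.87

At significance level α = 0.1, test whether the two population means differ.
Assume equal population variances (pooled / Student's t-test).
Student's two-sample t-test (equal variances):
H₀: μ₁ = μ₂
H₁: μ₁ ≠ μ₂
df = n₁ + n₂ - 2 = 71
Pooled variance s_p² = [(n₁-1)s₁² + (n₂-1)s₂²] / (n₁ + n₂ - 2) = [(38)(12.31²) + (33)(10.87²)] / 71 = 136.0218
SE = √(s_p²(1/n₁ + 1/n₂)) = √(136.0218 × (1/39 + 1/34)) = 2.7365
t = (x̄₁ - x̄₂) / SE = (72.06 - 79.44) / 2.7365 = -7.38 / 2.7365 = -2.697
p-value = 0.0087

Since p-value < α = 0.1, we reject H₀.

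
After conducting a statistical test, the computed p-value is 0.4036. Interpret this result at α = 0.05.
Since p = 0.4036 > α = 0.05, fail to reject H₀.
There is insufficient evidence to reject the null hypothesis; the result is not statistically significant at the 0.05 level.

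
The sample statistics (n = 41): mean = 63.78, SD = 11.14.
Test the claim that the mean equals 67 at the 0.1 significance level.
One-sample t-test:
H₀: μ = 67
H₁: μ ≠ 67
df = n - 1 = 40
t = (x̄ - μ₀) / (s/√n) = (63.78 - 67) / (11.14/√41) = -1.851
p-value = 0.0716

Since p-value < α = 0.1, we reject H₀.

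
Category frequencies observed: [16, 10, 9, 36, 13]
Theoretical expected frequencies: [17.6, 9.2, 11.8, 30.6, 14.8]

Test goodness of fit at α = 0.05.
Chi-square goodness of fit test:
H₀: observed counts match expected distribution
H₁: observed counts differ from expected distribution
df = k - 1 = 4
χ² = Σ(O - E)²/E
   = (16 - 17.6)²/17.6 + (10 - 9.2)²/9.2 + (9 - 11.8)²/11.8 + (36 - 30.6)²/30.6 + (13 - 14.8)²/14.8
   = 0.145 + 0.070 + 0.664 + 0.953 + 0.219
   = 2.05
p-value = 0.7263

Since p-value > α = 0.05, we fail to reject H₀.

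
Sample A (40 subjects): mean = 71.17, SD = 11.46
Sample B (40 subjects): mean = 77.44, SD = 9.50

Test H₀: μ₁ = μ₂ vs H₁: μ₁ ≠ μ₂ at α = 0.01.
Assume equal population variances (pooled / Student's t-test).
Student's two-sample t-test (equal variances):
H₀: μ₁ = μ₂
H₁: μ₁ ≠ μ₂
df = n₁ + n₂ - 2 = 78
Pooled variance s_p² = [(n₁-1)s₁² + (n₂-1)s₂²] / (n₁ + n₂ - 2) = [(39)(11.46²) + (39)(9.50²)] / 78 = 110.7908
SE = √(s_p²(1/n₁ + 1/n₂)) = √(110.7908 × (1/40 + 1/40)) = 2.3536
t = (x̄₁ - x̄₂) / SE = (71.17 - 77.44) / 2.3536 = -6.27 / 2.3536 = -2.664
p-value = 0.0094

Since p-value < α = 0.01, we reject H₀.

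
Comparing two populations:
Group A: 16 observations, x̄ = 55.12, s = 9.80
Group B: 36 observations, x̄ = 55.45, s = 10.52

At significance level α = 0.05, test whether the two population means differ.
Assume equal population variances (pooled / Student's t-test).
Student's two-sample t-test (equal variances):
H₀: μ₁ = μ₂
H₁: μ₁ ≠ μ₂
df = n₁ + n₂ - 2 = 50
Pooled variance s_p² = [(n₁-1)s₁² + (n₂-1)s₂²] / (n₁ + n₂ - 2) = [(15)(9.80²) + (35)(10.52²)] / 50 = 106.2813
SE = √(s_p²(1/n₁ + 1/n₂)) = √(106.2813 × (1/16 + 1/36)) = 3.0976
t = (x̄₁ - x̄₂) / SE = (55.12 - 55.45) / 3.0976 = -0.33 / 3.0976 = -0.107
p-value = 0.9156

Since p-value > α = 0.05, we fail to reject H₀.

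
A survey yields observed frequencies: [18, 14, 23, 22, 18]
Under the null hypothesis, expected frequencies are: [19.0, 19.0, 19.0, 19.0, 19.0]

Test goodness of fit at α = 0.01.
Chi-square goodness of fit test:
H₀: observed counts match expected distribution
H₁: observed counts differ from expected distribution
df = k - 1 = 4
χ² = Σ(O - E)²/E
   = (18 - 19.0)²/19.0 + (14 - 19.0)²/19.0 + (23 - 19.0)²/19.0 + (22 - 19.0)²/19.0 + (18 - 19.0)²/19.0
   = 0.053 + 1.316 + 0.842 + 0.474 + 0.053
   = 2.74
p-value = 0.6028

Since p-value > α = 0.01, we fail to reject H₀.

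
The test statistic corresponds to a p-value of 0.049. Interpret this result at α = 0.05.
Since p = 0.049 < α = 0.05, reject H₀.
There is sufficient evidence to reject the null hypothesis; the result is statistically significant at the 0.05 level.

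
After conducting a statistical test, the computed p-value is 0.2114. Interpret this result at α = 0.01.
Since p = 0.2114 > α = 0.01, fail to reject H₀.
There is insufficient evidence to reject the null hypothesis; the result is not statistically significant at the 0.01 level.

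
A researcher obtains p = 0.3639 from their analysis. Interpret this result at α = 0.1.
Since p = 0.3639 > α = 0.1, fail to reject H₀.
There is insufficient evidence to reject the null hypothesis; the result is not statistically significant at the 0.1 level.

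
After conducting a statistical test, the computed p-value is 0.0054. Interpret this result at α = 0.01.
Since p = 0.0054 < α = 0.01, reject H₀.
There is sufficient evidence to reject the null hypothesis; the result is statistically significant at the 0.01 level.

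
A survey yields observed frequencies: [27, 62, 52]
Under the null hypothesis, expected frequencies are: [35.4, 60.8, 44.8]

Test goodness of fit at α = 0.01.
Chi-square goodness of fit test:
H₀: observed counts match expected distribution
H₁: observed counts differ from expected distribution
df = k - 1 = 2
χ² = Σ(O - E)²/E
   = (27 - 35.4)²/35.4 + (62 - 60.8)²/60.8 + (52 - 44.8)²/44.8
   = 1.993 + 0.024 + 1.157
   = 3.17
p-value = 0.2045

Since p-value > α = 0.01, we fail to reject H₀.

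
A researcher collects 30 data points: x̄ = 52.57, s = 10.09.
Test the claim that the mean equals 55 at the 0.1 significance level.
One-sample t-test:
H₀: μ = 55
H₁: μ ≠ 55
df = n - 1 = 29
t = (x̄ - μ₀) / (s/√n) = (52.57 - 55) / (10.09/√30) = -1.319
p-value = 0.1975

Since p-value > α = 0.1, we fail to reject H₀.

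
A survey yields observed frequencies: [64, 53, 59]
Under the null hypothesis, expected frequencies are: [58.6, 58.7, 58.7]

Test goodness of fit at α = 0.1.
Chi-square goodness of fit test:
H₀: observed counts match expected distribution
H₁: observed counts differ from expected distribution
df = k - 1 = 2
χ² = Σ(O - E)²/E
   = (64 - 58.6)²/58.6 + (53 - 58.7)²/58.7 + (59 - 58.7)²/58.7
   = 0.498 + 0.553 + 0.002
   = 1.05
p-value = 0.5908

Since p-value > α = 0.1, we fail to reject H₀.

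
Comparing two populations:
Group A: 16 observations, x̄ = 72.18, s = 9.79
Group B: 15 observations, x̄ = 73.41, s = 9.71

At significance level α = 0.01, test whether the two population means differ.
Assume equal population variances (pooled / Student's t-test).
Student's two-sample t-test (equal variances):
H₀: μ₁ = μ₂
H₁: μ₁ ≠ μ₂
df = n₁ + n₂ - 2 = 29
Pooled variance s_p² = [(n₁-1)s₁² + (n₂-1)s₂²] / (n₁ + n₂ - 2) = [(15)(9.79²) + (14)(9.71²)] / 29 = 95.0910
SE = √(s_p²(1/n₁ + 1/n₂)) = √(95.0910 × (1/16 + 1/15)) = 3.5047
t = (x̄₁ - x̄₂) / SE = (72.18 - 73.41) / 3.5047 = -1.23 / 3.5047 = -0.351
p-value = 0.7282

Since p-value > α = 0.01, we fail to reject H₀.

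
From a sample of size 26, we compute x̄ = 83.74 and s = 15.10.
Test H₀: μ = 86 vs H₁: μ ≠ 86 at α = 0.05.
One-sample t-test:
H₀: μ = 86
H₁: μ ≠ 86
df = n - 1 = 25
t = (x̄ - μ₀) / (s/√n) = (83.74 - 86) / (15.10/√26) = -0.763
p-value = 0.4525

Since p-value > α = 0.05, we fail to reject H₀.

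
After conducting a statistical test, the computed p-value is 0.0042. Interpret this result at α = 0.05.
Since p = 0.0042 < α = 0.05, reject H₀.
There is sufficient evidence to reject the null hypothesis; the result is statistically significant at the 0.05 level.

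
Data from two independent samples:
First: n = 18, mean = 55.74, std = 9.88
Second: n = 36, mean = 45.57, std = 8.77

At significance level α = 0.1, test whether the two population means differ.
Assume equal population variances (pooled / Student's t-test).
Student's two-sample t-test (equal variances):
H₀: μ₁ = μ₂
H₁: μ₁ ≠ μ₂
df = n₁ + n₂ - 2 = 52
Pooled variance s_p² = [(n₁-1)s₁² + (n₂-1)s₂²] / (n₁ + n₂ - 2) = [(17)(9.88²) + (35)(8.77²)] / 52 = 83.6807
SE = √(s_p²(1/n₁ + 1/n₂)) = √(83.6807 × (1/18 + 1/36)) = 2.6407
t = (x̄₁ - x̄₂) / SE = (55.74 - 45.57) / 2.6407 = 10.17 / 2.6407 = 3.851
p-value = 0.0003

Since p-value < α = 0.1, we reject H₀.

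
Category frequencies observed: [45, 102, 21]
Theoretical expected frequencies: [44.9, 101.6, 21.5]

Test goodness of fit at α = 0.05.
Chi-square goodness of fit test:
H₀: observed counts match expected distribution
H₁: observed counts differ from expected distribution
df = k - 1 = 2
χ² = Σ(O - E)²/E
   = (45 - 44.9)²/44.9 + (102 - 101.6)²/101.6 + (21 - 21.5)²/21.5
   = 0.000 + 0.002 + 0.012
   = 0.01
p-value = 0.9933

Since p-value > α = 0.05, we fail to reject H₀.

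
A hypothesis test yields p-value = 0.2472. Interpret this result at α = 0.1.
Since p = 0.2472 > α = 0.1, fail to reject H₀.
There is insufficient evidence to reject the null hypothesis; the result is not statistically significant at the 0.1 level.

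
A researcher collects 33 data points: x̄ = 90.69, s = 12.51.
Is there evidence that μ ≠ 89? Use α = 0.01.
One-sample t-test:
H₀: μ = 89
H₁: μ ≠ 89
df = n - 1 = 32
t = (x̄ - μ₀) / (s/√n) = (90.69 - 89) / (12.51/√33) = 0.776
p-value = 0.4434

Since p-value > α = 0.01, we fail to reject H₀.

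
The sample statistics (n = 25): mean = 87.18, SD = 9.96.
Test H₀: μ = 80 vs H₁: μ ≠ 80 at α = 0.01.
One-sample t-test:
H₀: μ = 80
H₁: μ ≠ 80
df = n - 1 = 24
t = (x̄ - μ₀) / (s/√n) = (87.18 - 80) / (9.96/√25) = 3.604
p-value = 0.0014

Since p-value < α = 0.01, we reject H₀.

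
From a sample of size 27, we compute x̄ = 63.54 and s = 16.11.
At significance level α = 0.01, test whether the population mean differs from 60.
One-sample t-test:
H₀: μ = 60
H₁: μ ≠ 60
df = n - 1 = 26
t = (x̄ - μ₀) / (s/√n) = (63.54 - 60) / (16.11/√27) = 1.142
p-value = 0.2639

Since p-value > α = 0.01, we fail to reject H₀.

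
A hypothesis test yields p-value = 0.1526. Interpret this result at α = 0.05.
Since p = 0.1526 > α = 0.05, fail to reject H₀.
There is insufficient evidence to reject the null hypothesis; the result is not statistically significant at the 0.05 level.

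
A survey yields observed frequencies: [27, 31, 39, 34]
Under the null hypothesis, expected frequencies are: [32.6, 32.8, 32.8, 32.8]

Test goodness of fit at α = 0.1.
Chi-square goodness of fit test:
H₀: observed counts match expected distribution
H₁: observed counts differ from expected distribution
df = k - 1 = 3
χ² = Σ(O - E)²/E
   = (27 - 32.6)²/32.6 + (31 - 32.8)²/32.8 + (39 - 32.8)²/32.8 + (34 - 32.8)²/32.8
   = 0.962 + 0.099 + 1.172 + 0.044
   = 2.28
p-value = 0.5170

Since p-value > α = 0.1, we fail to reject H₀.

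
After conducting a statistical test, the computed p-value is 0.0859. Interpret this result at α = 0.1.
Since p = 0.0859 < α = 0.1, reject H₀.
There is sufficient evidence to reject the null hypothesis; the result is statistically significant at the 0.1 level.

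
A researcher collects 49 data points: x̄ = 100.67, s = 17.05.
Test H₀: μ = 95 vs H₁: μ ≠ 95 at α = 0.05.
One-sample t-test:
H₀: μ = 95
H₁: μ ≠ 95
df = n - 1 = 48
t = (x̄ - μ₀) / (s/√n) = (100.67 - 95) / (17.05/√49) = 2.328
p-value = 0.0242

Since p-value < α = 0.05, we reject H₀.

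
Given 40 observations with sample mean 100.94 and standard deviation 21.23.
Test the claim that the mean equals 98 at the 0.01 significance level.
One-sample t-test:
H₀: μ = 98
H₁: μ ≠ 98
df = n - 1 = 39
t = (x̄ - μ₀) / (s/√n) = (100.94 - 98) / (21.23/√40) = 0.876
p-value = 0.3865

Since p-value > α = 0.01, we fail to reject H₀.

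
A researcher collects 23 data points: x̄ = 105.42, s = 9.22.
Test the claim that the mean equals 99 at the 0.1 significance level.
One-sample t-test:
H₀: μ = 99
H₁: μ ≠ 99
df = n - 1 = 22
t = (x̄ - μ₀) / (s/√n) = (105.42 - 99) / (9.22/√23) = 3.339
p-value = 0.0030

Since p-value < α = 0.1, we reject H₀.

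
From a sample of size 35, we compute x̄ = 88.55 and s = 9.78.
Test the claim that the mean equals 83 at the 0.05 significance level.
One-sample t-test:
H₀: μ = 83
H₁: μ ≠ 83
df = n - 1 = 34
t = (x̄ - μ₀) / (s/√n) = (88.55 - 83) / (9.78/√35) = 3.357
p-value = 0.0020

Since p-value < α = 0.05, we reject H₀.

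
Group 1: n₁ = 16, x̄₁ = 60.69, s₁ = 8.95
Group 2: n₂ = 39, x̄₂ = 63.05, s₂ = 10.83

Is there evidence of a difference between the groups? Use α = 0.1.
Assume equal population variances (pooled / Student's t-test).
Student's two-sample t-test (equal variances):
H₀: μ₁ = μ₂
H₁: μ₁ ≠ μ₂
df = n₁ + n₂ - 2 = 53
Pooled variance s_p² = [(n₁-1)s₁² + (n₂-1)s₂²] / (n₁ + n₂ - 2) = [(15)(8.95²) + (38)(10.83²)] / 53 = 106.7644
SE = √(s_p²(1/n₁ + 1/n₂)) = √(106.7644 × (1/16 + 1/39)) = 3.0676
t = (x̄₁ - x̄₂) / SE = (60.69 - 63.05) / 3.0676 = -2.36 / 3.0676 = -0.769
p-value = 0.4451

Since p-value > α = 0.1, we fail to reject H₀.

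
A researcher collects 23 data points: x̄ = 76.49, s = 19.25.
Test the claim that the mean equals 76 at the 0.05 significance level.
One-sample t-test:
H₀: μ = 76
H₁: μ ≠ 76
df = n - 1 = 22
t = (x̄ - μ₀) / (s/√n) = (76.49 - 76) / (19.25/√23) = 0.122
p-value = 0.9039

Since p-value > α = 0.05, we fail to reject H₀.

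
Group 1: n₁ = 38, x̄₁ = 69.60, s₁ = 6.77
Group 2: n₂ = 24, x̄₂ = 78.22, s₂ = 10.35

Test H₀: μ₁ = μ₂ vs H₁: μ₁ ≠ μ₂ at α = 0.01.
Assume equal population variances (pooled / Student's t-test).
Student's two-sample t-test (equal variances):
H₀: μ₁ = μ₂
H₁: μ₁ ≠ μ₂
df = n₁ + n₂ - 2 = 60
Pooled variance s_p² = [(n₁-1)s₁² + (n₂-1)s₂²] / (n₁ + n₂ - 2) = [(37)(6.77²) + (23)(10.35²)] / 60 = 69.3272
SE = √(s_p²(1/n₁ + 1/n₂)) = √(69.3272 × (1/38 + 1/24)) = 2.1710
t = (x̄₁ - x̄₂) / SE = (69.60 - 78.22) / 2.1710 = -8.62 / 2.1710 = -3.971
p-value = 0.0002

Since p-value < α = 0.01, we reject H₀.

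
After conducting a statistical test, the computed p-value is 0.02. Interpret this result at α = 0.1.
Since p = 0.02 < α = 0.1, reject H₀.
There is sufficient evidence to reject the null hypothesis; the result is statistically significant at the 0.1 level.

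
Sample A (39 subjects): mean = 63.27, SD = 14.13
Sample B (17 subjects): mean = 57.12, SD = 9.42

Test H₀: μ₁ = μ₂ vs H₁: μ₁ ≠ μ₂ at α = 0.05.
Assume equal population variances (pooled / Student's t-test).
Student's two-sample t-test (equal variances):
H₀: μ₁ = μ₂
H₁: μ₁ ≠ μ₂
df = n₁ + n₂ - 2 = 54
Pooled variance s_p² = [(n₁-1)s₁² + (n₂-1)s₂²] / (n₁ + n₂ - 2) = [(38)(14.13²) + (16)(9.42²)] / 54 = 166.7916
SE = √(s_p²(1/n₁ + 1/n₂)) = √(166.7916 × (1/39 + 1/17)) = 3.7534
t = (x̄₁ - x̄₂) / SE = (63.27 - 57.12) / 3.7534 = 6.15 / 3.7534 = 1.639
p-value = 0.1071

Since p-value > α = 0.05, we fail to reject H₀.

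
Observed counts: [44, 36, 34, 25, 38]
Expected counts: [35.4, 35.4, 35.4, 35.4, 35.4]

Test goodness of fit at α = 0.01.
Chi-square goodness of fit test:
H₀: observed counts match expected distribution
H₁: observed counts differ from expected distribution
df = k - 1 = 4
χ² = Σ(O - E)²/E
   = (44 - 35.4)²/35.4 + (36 - 35.4)²/35.4 + (34 - 35.4)²/35.4 + (25 - 35.4)²/35.4 + (38 - 35.4)²/35.4
   = 2.089 + 0.010 + 0.055 + 3.055 + 0.191
   = 5.40
p-value = 0.2486

Since p-value > α = 0.01, we fail to reject H₀.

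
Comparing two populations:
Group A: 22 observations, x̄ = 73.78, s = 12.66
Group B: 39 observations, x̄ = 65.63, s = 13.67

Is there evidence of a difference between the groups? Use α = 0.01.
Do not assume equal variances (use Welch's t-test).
Welch's two-sample t-test:
H₀: μ₁ = μ₂
H₁: μ₁ ≠ μ₂
s₁²/n₁ = 12.66²/22 = 7.2853,  s₂²/n₂ = 13.67²/39 = 4.7915
SE = √(s₁²/n₁ + s₂²/n₂) = √(7.2853 + 4.7915) = 3.4752
df (Welch-Satterthwaite) = (s₁²/n₁ + s₂²/n₂)² / [(s₁²/n₁)²/(n₁-1) + (s₂²/n₂)²/(n₂-1)] ≈ 46.57
t = (x̄₁ - x̄₂) / SE = (73.78 - 65.63) / 3.4752 = 8.15 / 3.4752 = 2.345
p-value = 0.0233

Since p-value > α = 0.01, we fail to reject H₀.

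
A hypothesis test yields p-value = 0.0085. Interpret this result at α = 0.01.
Since p = 0.0085 < α = 0.01, reject H₀.
There is sufficient evidence to reject the null hypothesis; the result is statistically significant at the 0.01 level.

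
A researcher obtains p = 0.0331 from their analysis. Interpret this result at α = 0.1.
Since p = 0.0331 < α = 0.1, reject H₀.
There is sufficient evidence to reject the null hypothesis; the result is statistically significant at the 0.1 level.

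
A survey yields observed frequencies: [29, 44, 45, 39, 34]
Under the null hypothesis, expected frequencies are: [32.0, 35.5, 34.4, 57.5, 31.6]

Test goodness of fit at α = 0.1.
Chi-square goodness of fit test:
H₀: observed counts match expected distribution
H₁: observed counts differ from expected distribution
df = k - 1 = 4
χ² = Σ(O - E)²/E
   = (29 - 32.0)²/32.0 + (44 - 35.5)²/35.5 + (45 - 34.4)²/34.4 + (39 - 57.5)²/57.5 + (34 - 31.6)²/31.6
   = 0.281 + 2.035 + 3.266 + 5.952 + 0.182
   = 11.72
p-value = 0.0196

Since p-value < α = 0.1, we reject H₀.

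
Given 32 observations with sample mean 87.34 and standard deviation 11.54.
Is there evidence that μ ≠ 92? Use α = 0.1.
One-sample t-test:
H₀: μ = 92
H₁: μ ≠ 92
df = n - 1 = 31
t = (x̄ - μ₀) / (s/√n) = (87.34 - 92) / (11.54/√32) = -2.284
p-value = 0.0294

Since p-value < α = 0.1, we reject H₀.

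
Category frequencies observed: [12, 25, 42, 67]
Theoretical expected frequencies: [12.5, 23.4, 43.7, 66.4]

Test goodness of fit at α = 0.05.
Chi-square goodness of fit test:
H₀: observed counts match expected distribution
H₁: observed counts differ from expected distribution
df = k - 1 = 3
χ² = Σ(O - E)²/E
   = (12 - 12.5)²/12.5 + (25 - 23.4)²/23.4 + (42 - 43.7)²/43.7 + (67 - 66.4)²/66.4
   = 0.020 + 0.109 + 0.066 + 0.005
   = 0.20
p-value = 0.9774

Since p-value > α = 0.05, we fail to reject H₀.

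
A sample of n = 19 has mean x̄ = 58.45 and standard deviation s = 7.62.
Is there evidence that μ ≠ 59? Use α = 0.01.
One-sample t-test:
H₀: μ = 59
H₁: μ ≠ 59
df = n - 1 = 18
t = (x̄ - μ₀) / (s/√n) = (58.45 - 59) / (7.62/√19) = -0.315
p-value = 0.7567

Since p-value > α = 0.01, we fail to reject H₀.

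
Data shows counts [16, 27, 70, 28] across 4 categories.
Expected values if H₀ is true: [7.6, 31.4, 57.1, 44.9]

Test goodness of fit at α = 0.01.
Chi-square goodness of fit test:
H₀: observed counts match expected distribution
H₁: observed counts differ from expected distribution
df = k - 1 = 3
χ² = Σ(O - E)²/E
   = (16 - 7.6)²/7.6 + (27 - 31.4)²/31.4 + (70 - 57.1)²/57.1 + (28 - 44.9)²/44.9
   = 9.284 + 0.617 + 2.914 + 6.361
   = 19.18
p-value = 0.0003

Since p-value < α = 0.01, we reject H₀.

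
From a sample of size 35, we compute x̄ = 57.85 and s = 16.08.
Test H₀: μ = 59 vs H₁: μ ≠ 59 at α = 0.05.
One-sample t-test:
H₀: μ = 59
H₁: μ ≠ 59
df = n - 1 = 34
t = (x̄ - μ₀) / (s/√n) = (57.85 - 59) / (16.08/√35) = -0.423
p-value = 0.6749

Since p-value > α = 0.05, we fail to reject H₀.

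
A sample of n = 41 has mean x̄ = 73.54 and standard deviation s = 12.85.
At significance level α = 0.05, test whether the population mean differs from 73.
One-sample t-test:
H₀: μ = 73
H₁: μ ≠ 73
df = n - 1 = 40
t = (x̄ - μ₀) / (s/√n) = (73.54 - 73) / (12.85/√41) = 0.269
p-value = 0.7893

Since p-value > α = 0.05, we fail to reject H₀.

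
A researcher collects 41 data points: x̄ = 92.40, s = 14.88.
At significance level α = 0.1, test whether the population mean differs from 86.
One-sample t-test:
H₀: μ = 86
H₁: μ ≠ 86
df = n - 1 = 40
t = (x̄ - μ₀) / (s/√n) = (92.40 - 86) / (14.88/√41) = 2.754
p-value = 0.0088

Since p-value < α = 0.1, we reject H₀.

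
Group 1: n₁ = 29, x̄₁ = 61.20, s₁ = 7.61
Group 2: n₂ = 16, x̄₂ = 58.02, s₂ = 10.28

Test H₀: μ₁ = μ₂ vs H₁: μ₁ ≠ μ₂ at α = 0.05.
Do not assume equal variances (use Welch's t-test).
Welch's two-sample t-test:
H₀: μ₁ = μ₂
H₁: μ₁ ≠ μ₂
s₁²/n₁ = 7.61²/29 = 1.9970,  s₂²/n₂ = 10.28²/16 = 6.6049
SE = √(s₁²/n₁ + s₂²/n₂) = √(1.9970 + 6.6049) = 2.9329
df (Welch-Satterthwaite) = (s₁²/n₁ + s₂²/n₂)² / [(s₁²/n₁)²/(n₁-1) + (s₂²/n₂)²/(n₂-1)] ≈ 24.25
t = (x̄₁ - x̄₂) / SE = (61.20 - 58.02) / 2.9329 = 3.18 / 2.9329 = 1.084
p-value = 0.2889

Since p-value > α = 0.05, we fail to reject H₀.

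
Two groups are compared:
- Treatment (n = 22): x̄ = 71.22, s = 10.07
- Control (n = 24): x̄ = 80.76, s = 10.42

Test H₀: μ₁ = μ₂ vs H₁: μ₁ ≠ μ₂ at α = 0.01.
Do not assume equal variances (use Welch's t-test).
Welch's two-sample t-test:
H₀: μ₁ = μ₂
H₁: μ₁ ≠ μ₂
s₁²/n₁ = 10.07²/22 = 4.6093,  s₂²/n₂ = 10.42²/24 = 4.5240
SE = √(s₁²/n₁ + s₂²/n₂) = √(4.6093 + 4.5240) = 3.0221
df (Welch-Satterthwaite) = (s₁²/n₁ + s₂²/n₂)² / [(s₁²/n₁)²/(n₁-1) + (s₂²/n₂)²/(n₂-1)] ≈ 43.87
t = (x̄₁ - x̄₂) / SE = (71.22 - 80.76) / 3.0221 = -9.54 / 3.0221 = -3.157
p-value = 0.0029

Since p-value < α = 0.01, we reject H₀.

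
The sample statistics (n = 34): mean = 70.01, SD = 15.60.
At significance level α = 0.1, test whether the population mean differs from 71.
One-sample t-test:
H₀: μ = 71
H₁: μ ≠ 71
df = n - 1 = 33
t = (x̄ - μ₀) / (s/√n) = (70.01 - 71) / (15.60/√34) = -0.370
p-value = 0.7137

Since p-value > α = 0.1, we fail to reject H₀.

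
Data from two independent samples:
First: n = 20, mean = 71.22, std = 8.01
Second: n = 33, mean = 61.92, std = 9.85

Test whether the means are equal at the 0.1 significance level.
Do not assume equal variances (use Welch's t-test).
Welch's two-sample t-test:
H₀: μ₁ = μ₂
H₁: μ₁ ≠ μ₂
s₁²/n₁ = 8.01²/20 = 3.2080,  s₂²/n₂ = 9.85²/33 = 2.9401
SE = √(s₁²/n₁ + s₂²/n₂) = √(3.2080 + 2.9401) = 2.4795
df (Welch-Satterthwaite) = (s₁²/n₁ + s₂²/n₂)² / [(s₁²/n₁)²/(n₁-1) + (s₂²/n₂)²/(n₂-1)] ≈ 46.56
t = (x̄₁ - x̄₂) / SE = (71.22 - 61.92) / 2.4795 = 9.30 / 2.4795 = 3.751
p-value = 0.0005

Since p-value < α = 0.1, we reject H₀.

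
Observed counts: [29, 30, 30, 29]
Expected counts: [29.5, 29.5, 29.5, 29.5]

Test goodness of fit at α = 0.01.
Chi-square goodness of fit test:
H₀: observed counts match expected distribution
H₁: observed counts differ from expected distribution
df = k - 1 = 3
χ² = Σ(O - E)²/E
   = (29 - 29.5)²/29.5 + (30 - 29.5)²/29.5 + (30 - 29.5)²/29.5 + (29 - 29.5)²/29.5
   = 0.008 + 0.008 + 0.008 + 0.008
   = 0.03
p-value = 0.9984

Since p-value > α = 0.01, we fail to reject H₀.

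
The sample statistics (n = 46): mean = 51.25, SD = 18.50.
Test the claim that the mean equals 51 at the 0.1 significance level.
One-sample t-test:
H₀: μ = 51
H₁: μ ≠ 51
df = n - 1 = 45
t = (x̄ - μ₀) / (s/√n) = (51.25 - 51) / (18.50/√46) = 0.092
p-value = 0.9274

Since p-value > α = 0.1, we fail to reject H₀.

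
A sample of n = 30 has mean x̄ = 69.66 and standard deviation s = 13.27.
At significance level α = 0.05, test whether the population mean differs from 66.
One-sample t-test:
H₀: μ = 66
H₁: μ ≠ 66
df = n - 1 = 29
t = (x̄ - μ₀) / (s/√n) = (69.66 - 66) / (13.27/√30) = 1.511
p-value = 0.1417

Since p-value > α = 0.05, we fail to reject H₀.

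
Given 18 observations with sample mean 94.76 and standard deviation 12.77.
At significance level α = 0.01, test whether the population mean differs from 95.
One-sample t-test:
H₀: μ = 95
H₁: μ ≠ 95
df = n - 1 = 17
t = (x̄ - μ₀) / (s/√n) = (94.76 - 95) / (12.77/√18) = -0.080
p-value = 0.9374

Since p-value > α = 0.01, we fail to reject H₀.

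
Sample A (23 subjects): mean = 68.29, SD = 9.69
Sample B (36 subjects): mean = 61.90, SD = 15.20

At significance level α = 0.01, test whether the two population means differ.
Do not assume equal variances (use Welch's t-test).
Welch's two-sample t-test:
H₀: μ₁ = μ₂
H₁: μ₁ ≠ μ₂
s₁²/n₁ = 9.69²/23 = 4.0824,  s₂²/n₂ = 15.20²/36 = 6.4178
SE = √(s₁²/n₁ + s₂²/n₂) = √(4.0824 + 6.4178) = 3.2404
df (Welch-Satterthwaite) = (s₁²/n₁ + s₂²/n₂)² / [(s₁²/n₁)²/(n₁-1) + (s₂²/n₂)²/(n₂-1)] ≈ 57.00
t = (x̄₁ - x̄₂) / SE = (68.29 - 61.90) / 3.2404 = 6.39 / 3.2404 = 1.972
p-value = 0.0535

Since p-value > α = 0.01, we fail to reject H₀.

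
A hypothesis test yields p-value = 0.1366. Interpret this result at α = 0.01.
Since p = 0.1366 > α = 0.01, fail to reject H₀.
There is insufficient evidence to reject the null hypothesis; the result is not statistically significant at the 0.01 level.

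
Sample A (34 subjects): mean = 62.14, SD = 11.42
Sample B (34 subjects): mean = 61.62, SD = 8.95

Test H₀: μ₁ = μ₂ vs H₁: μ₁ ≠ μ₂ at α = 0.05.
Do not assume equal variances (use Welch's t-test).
Welch's two-sample t-test:
H₀: μ₁ = μ₂
H₁: μ₁ ≠ μ₂
s₁²/n₁ = 11.42²/34 = 3.8358,  s₂²/n₂ = 8.95²/34 = 2.3560
SE = √(s₁²/n₁ + s₂²/n₂) = √(3.8358 + 2.3560) = 2.4883
df (Welch-Satterthwaite) = (s₁²/n₁ + s₂²/n₂)² / [(s₁²/n₁)²/(n₁-1) + (s₂²/n₂)²/(n₂-1)] ≈ 62.43
t = (x̄₁ - x̄₂) / SE = (62.14 - 61.62) / 2.4883 = 0.52 / 2.4883 = 0.209
p-value = 0.8351

Since p-value > α = 0.05, we fail to reject H₀.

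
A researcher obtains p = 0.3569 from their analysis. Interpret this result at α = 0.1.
Since p = 0.3569 > α = 0.1, fail to reject H₀.
There is insufficient evidence to reject the null hypothesis; the result is not statistically significant at the 0.1 level.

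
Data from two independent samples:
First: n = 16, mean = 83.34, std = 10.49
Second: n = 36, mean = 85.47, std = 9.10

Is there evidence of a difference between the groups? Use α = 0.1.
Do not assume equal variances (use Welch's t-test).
Welch's two-sample t-test:
H₀: μ₁ = μ₂
H₁: μ₁ ≠ μ₂
s₁²/n₁ = 10.49²/16 = 6.8775,  s₂²/n₂ = 9.10²/36 = 2.3003
SE = √(s₁²/n₁ + s₂²/n₂) = √(6.8775 + 2.3003) = 3.0295
df (Welch-Satterthwaite) = (s₁²/n₁ + s₂²/n₂)² / [(s₁²/n₁)²/(n₁-1) + (s₂²/n₂)²/(n₂-1)] ≈ 25.49
t = (x̄₁ - x̄₂) / SE = (83.34 - 85.47) / 3.0295 = -2.13 / 3.0295 = -0.703
p-value = 0.4884

Since p-value > α = 0.1, we fail to reject H₀.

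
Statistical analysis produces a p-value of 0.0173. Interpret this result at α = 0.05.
Since p = 0.0173 < α = 0.05, reject H₀.
There is sufficient evidence to reject the null hypothesis; the result is statistically significant at the 0.05 level.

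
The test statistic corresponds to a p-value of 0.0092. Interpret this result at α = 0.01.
Since p = 0.0092 < α = 0.01, reject H₀.
There is sufficient evidence to reject the null hypothesis; the result is statistically significant at the 0.01 level.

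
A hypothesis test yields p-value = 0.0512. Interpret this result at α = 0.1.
Since p = 0.0512 < α = 0.1, reject H₀.
There is sufficient evidence to reject the null hypothesis; the result is statistically significant at the 0.1 level.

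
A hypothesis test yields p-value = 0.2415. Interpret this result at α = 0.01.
Since p = 0.2415 > α = 0.01, fail to reject H₀.
There is insufficient evidence to reject the null hypothesis; the result is not statistically significant at the 0.01 level.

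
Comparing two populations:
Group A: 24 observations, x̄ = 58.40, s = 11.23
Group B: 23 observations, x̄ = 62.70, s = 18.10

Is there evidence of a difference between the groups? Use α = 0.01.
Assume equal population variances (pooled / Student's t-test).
Student's two-sample t-test (equal variances):
H₀: μ₁ = μ₂
H₁: μ₁ ≠ μ₂
df = n₁ + n₂ - 2 = 45
Pooled variance s_p² = [(n₁-1)s₁² + (n₂-1)s₂²] / (n₁ + n₂ - 2) = [(23)(11.23²) + (22)(18.10²)] / 45 = 224.6226
SE = √(s_p²(1/n₁ + 1/n₂)) = √(224.6226 × (1/24 + 1/23)) = 4.3733
t = (x̄₁ - x̄₂) / SE = (58.40 - 62.70) / 4.3733 = -4.30 / 4.3733 = -0.983
p-value = 0.3307

Since p-value > α = 0.01, we fail to reject H₀.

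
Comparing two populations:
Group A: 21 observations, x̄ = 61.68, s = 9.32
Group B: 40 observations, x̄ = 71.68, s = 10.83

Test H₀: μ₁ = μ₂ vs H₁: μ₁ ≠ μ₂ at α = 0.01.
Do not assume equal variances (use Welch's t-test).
Welch's two-sample t-test:
H₀: μ₁ = μ₂
H₁: μ₁ ≠ μ₂
s₁²/n₁ = 9.32²/21 = 4.1363,  s₂²/n₂ = 10.83²/40 = 2.9322
SE = √(s₁²/n₁ + s₂²/n₂) = √(4.1363 + 2.9322) = 2.6587
df (Welch-Satterthwaite) = (s₁²/n₁ + s₂²/n₂)² / [(s₁²/n₁)²/(n₁-1) + (s₂²/n₂)²/(n₂-1)] ≈ 46.44
t = (x̄₁ - x̄₂) / SE = (61.68 - 71.68) / 2.6587 = -10.00 / 2.6587 = -3.761
p-value = 0.0005

Since p-value < α = 0.01, we reject H₀.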